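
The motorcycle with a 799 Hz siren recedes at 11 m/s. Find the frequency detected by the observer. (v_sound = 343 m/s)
f_obs = f·v/(v + v_s) = 774.2 Hz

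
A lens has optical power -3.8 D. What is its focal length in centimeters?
f = 1/P = -26.32 cm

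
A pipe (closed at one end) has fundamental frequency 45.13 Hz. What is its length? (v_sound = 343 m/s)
L = v/(4f₁) = 1.9 m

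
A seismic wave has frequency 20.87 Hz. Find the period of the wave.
T = 1/f = 0.04792 s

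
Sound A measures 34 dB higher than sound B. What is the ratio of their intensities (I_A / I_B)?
I_A/I_B = 10^(Δβ/10) = 2512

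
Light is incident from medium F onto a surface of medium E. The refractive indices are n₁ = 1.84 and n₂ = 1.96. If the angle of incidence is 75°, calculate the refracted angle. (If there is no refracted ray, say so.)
sin θ₂ = (n₁/n₂)·sin θ₁ = 0.9068 → θ₂ = 65.07°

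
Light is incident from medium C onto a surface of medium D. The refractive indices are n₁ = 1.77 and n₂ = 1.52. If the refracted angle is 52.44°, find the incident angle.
sin θ₁ = (n₂/n₁)·sin θ₂ → θ₁ = 42.9°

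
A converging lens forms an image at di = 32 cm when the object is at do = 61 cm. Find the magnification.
M = −di/do = -0.5246 (inverted image)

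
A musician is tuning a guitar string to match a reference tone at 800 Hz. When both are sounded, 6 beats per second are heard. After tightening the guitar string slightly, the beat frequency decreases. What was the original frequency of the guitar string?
794 Hz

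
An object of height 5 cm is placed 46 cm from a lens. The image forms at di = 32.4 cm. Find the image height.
hi = (-di/do) × ho = -3.522 cm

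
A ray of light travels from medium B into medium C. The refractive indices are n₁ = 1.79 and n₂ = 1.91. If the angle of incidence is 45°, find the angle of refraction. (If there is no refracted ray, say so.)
sin θ₂ = (n₁/n₂)·sin θ₁ = 0.6627 → θ₂ = 41.5°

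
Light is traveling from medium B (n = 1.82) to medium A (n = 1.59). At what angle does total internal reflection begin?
θc = arcsin(n₂/n₁) = 60.88°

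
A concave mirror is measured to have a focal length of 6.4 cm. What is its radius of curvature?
R = 2|f| = 12.8 cm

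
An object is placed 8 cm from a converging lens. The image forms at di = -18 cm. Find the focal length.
1/f = 1/do + 1/di → f = 14.4 cm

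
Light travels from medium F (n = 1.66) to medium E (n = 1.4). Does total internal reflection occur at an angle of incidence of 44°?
θc = arcsin(n₂/n₁) = 57.5°; 44° < θc, so no — the ray refracts.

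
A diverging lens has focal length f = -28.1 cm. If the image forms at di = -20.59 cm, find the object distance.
1/do = 1/f − 1/di → do = 77.04 cm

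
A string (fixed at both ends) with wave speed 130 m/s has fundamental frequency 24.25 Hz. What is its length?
L = v/(2f₁) = 2.68 m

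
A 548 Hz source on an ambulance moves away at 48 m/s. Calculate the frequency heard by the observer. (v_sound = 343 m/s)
f_obs = f·v/(v + v_s) = 480.7 Hz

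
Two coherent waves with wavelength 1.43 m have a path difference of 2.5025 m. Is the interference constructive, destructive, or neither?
neither (partial) — path difference = 1.75λ, neither a whole number of wavelengths nor an odd multiple of λ/2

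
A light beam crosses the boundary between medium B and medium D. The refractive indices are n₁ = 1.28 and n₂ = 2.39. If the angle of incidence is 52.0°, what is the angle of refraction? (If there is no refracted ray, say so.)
sin θ₂ = (n₁/n₂)·sin θ₁ = 0.422 → θ₂ = 24.96°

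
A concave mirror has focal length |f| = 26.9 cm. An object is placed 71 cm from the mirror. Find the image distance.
f = +26.9 cm (concave); 1/di = 1/f − 1/do → di = 43.31 cm (real image, in front of mirror)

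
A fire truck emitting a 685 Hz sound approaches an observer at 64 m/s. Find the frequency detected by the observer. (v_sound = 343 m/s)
f_obs = f·v/(v − v_s) = 842.1 Hz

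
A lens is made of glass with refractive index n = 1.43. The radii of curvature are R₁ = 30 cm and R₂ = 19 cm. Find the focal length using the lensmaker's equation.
1/f = (n − 1)(1/R₁ − 1/R₂) → f = -120.5 cm (diverging lens)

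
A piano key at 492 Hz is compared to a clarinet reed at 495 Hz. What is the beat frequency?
3 Hz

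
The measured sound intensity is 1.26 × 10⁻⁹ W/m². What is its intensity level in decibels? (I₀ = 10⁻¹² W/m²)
β = 10·log₁₀(I/I₀) = 31 dB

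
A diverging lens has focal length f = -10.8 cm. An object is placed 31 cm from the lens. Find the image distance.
1/di = 1/f − 1/do → di = -8.01 cm (virtual image)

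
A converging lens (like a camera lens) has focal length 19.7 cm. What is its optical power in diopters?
P = 1/f = 5.076 D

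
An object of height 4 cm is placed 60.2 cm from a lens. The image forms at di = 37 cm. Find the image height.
hi = (-di/do) × ho = -2.458 cm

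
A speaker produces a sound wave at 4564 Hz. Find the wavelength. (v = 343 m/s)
λ = v/f = 0.07515 m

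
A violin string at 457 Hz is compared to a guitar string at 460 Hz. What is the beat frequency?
3 Hz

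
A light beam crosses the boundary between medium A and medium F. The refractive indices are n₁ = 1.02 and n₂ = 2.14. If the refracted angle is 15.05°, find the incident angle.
sin θ₁ = (n₂/n₁)·sin θ₂ → θ₁ = 33.01°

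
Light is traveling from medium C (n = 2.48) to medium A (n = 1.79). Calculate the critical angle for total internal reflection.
θc = arcsin(n₂/n₁) = 46.2°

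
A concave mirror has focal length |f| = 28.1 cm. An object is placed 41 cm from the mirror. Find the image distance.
f = +28.1 cm (concave); 1/di = 1/f − 1/do → di = 89.31 cm (real image, in front of mirror)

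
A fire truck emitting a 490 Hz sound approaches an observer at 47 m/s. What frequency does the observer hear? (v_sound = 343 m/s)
f_obs = f·v/(v − v_s) = 567.8 Hz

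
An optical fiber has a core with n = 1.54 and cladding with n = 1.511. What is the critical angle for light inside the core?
θc = arcsin(n_cladding/n_core) = 78.86°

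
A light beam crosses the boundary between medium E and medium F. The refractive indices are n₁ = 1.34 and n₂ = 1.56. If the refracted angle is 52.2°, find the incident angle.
sin θ₁ = (n₂/n₁)·sin θ₂ → θ₁ = 66.91°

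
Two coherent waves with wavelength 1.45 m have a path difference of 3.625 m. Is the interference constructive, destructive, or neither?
destructive — path difference = 2.5λ, an odd multiple of λ/2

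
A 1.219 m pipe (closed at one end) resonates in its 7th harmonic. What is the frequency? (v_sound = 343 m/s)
fₙ = nv/(4L) = 492.4 Hz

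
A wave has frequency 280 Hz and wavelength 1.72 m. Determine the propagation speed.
v = fλ = 481.6 m/s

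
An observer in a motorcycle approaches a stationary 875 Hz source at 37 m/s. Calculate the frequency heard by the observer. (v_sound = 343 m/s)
f_obs = f·(v + v_o)/v = 969.4 Hz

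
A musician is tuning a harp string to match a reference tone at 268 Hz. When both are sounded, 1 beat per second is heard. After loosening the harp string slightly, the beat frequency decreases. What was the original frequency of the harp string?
269 Hz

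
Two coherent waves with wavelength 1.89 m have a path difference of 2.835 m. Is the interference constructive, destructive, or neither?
destructive — path difference = 1.5λ, an odd multiple of λ/2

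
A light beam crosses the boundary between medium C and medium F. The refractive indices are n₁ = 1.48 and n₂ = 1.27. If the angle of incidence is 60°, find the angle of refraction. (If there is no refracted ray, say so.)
sin θ₂ = (n₁/n₂)·sin θ₁ = 1.009 > 1, so there is no refracted ray — the light undergoes total internal reflection.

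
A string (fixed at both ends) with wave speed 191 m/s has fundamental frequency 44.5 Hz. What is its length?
L = v/(2f₁) = 2.146 m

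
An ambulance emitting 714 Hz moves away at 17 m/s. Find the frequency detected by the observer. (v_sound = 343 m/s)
f_obs = f·v/(v + v_s) = 680.3 Hz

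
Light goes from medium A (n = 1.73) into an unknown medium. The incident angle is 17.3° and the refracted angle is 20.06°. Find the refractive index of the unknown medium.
n₂ = n₁·sin θ₁ / sin θ₂ = 1.5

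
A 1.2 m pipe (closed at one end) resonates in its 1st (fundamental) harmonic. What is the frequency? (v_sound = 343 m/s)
fₙ = nv/(4L) = 71.46 Hz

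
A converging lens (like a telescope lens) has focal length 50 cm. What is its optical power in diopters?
P = 1/f = 2 D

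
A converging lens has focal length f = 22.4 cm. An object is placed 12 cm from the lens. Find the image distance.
1/di = 1/f − 1/do → di = -25.85 cm (virtual image)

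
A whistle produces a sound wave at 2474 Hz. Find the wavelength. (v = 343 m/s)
λ = v/f = 0.1386 m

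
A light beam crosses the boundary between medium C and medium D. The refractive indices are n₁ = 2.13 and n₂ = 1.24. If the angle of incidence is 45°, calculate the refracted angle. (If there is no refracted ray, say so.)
sin θ₂ = (n₁/n₂)·sin θ₁ = 1.215 > 1, so there is no refracted ray — the light undergoes total internal reflection.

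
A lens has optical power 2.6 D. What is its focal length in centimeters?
f = 1/P = 38.46 cm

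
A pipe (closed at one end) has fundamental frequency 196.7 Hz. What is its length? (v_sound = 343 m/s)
L = v/(4f₁) = 0.4359 m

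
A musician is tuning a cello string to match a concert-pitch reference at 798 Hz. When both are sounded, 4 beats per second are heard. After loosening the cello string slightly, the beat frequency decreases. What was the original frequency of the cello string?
802 Hz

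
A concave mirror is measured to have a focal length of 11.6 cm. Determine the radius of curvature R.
R = 2|f| = 23.2 cm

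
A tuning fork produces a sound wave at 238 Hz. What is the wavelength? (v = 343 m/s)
λ = v/f = 1.441 m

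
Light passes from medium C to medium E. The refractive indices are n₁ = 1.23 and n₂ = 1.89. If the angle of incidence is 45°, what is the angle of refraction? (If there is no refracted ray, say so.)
sin θ₂ = (n₁/n₂)·sin θ₁ = 0.4602 → θ₂ = 27.4°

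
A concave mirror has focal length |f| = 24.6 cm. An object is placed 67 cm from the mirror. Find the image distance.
f = +24.6 cm (concave); 1/di = 1/f − 1/do → di = 38.87 cm (real image, in front of mirror)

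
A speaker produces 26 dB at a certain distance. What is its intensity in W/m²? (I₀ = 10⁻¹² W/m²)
I = I₀·10^(β/10) = 3.98 × 10⁻¹⁰ W/m²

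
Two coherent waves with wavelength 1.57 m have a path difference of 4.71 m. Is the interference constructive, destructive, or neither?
constructive — path difference = 3λ, a whole number of wavelengths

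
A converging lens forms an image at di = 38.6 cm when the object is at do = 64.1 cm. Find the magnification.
M = −di/do = -0.6022 (inverted image)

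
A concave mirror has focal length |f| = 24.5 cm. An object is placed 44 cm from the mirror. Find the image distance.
f = +24.5 cm (concave); 1/di = 1/f − 1/do → di = 55.28 cm (real image, in front of mirror)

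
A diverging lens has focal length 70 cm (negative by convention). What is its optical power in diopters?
P = 1/f = -1.429 D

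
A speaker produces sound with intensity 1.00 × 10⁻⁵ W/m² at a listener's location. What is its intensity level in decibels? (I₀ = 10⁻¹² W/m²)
β = 10·log₁₀(I/I₀) = 70 dB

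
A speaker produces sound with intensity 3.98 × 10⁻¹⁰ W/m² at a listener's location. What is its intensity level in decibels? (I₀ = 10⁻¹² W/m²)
β = 10·log₁₀(I/I₀) = 26 dB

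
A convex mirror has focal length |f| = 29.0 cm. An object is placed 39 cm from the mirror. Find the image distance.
f = −29.0 cm (convex); 1/di = 1/f − 1/do → di = -16.63 cm (virtual image, behind mirror)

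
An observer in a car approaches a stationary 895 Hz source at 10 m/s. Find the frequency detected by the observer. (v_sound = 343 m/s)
f_obs = f·(v + v_o)/v = 921.1 Hz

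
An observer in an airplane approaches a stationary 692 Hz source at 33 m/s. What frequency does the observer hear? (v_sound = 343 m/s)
f_obs = f·(v + v_o)/v = 758.6 Hz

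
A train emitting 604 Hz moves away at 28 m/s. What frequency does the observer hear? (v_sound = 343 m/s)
f_obs = f·v/(v + v_s) = 558.4 Hz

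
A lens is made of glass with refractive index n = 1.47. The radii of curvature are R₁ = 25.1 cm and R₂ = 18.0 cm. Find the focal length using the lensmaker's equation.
1/f = (n − 1)(1/R₁ − 1/R₂) → f = -135.4 cm (diverging lens)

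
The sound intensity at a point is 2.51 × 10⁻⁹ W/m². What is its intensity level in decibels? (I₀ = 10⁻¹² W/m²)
β = 10·log₁₀(I/I₀) = 34 dB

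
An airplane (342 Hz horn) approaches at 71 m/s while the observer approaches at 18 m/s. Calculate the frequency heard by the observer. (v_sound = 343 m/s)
f_obs = f·(v + v_o)/(v − v_s) = 453.9 Hz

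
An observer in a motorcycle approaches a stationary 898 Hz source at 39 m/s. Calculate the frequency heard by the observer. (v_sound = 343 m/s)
f_obs = f·(v + v_o)/v = 1000 Hz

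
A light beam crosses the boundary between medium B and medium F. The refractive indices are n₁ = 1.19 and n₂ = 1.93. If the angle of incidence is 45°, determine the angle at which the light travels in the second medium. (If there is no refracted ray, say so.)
sin θ₂ = (n₁/n₂)·sin θ₁ = 0.436 → θ₂ = 25.85°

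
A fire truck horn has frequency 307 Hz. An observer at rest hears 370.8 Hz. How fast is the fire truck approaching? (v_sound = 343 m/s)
v_s = v·(1 − f/f_obs) = 59.02 m/s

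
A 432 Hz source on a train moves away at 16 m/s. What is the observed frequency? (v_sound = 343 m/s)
f_obs = f·v/(v + v_s) = 412.7 Hz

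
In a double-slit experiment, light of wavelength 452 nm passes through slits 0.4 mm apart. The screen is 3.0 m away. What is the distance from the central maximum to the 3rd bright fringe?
y = mλL/d = 10.17 mm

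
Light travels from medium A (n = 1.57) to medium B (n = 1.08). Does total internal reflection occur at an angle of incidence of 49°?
θc = arcsin(n₂/n₁) = 43.46°; 49° > θc, so yes — total internal reflection.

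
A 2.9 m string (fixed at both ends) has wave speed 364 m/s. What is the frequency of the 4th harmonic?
fₙ = nv/(2L) = 251 Hz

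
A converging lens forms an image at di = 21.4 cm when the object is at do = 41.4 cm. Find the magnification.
M = −di/do = -0.5169 (inverted image)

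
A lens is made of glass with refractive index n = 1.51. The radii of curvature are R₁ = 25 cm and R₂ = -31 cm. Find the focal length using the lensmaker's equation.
1/f = (n − 1)(1/R₁ − 1/R₂) → f = 27.14 cm (converging lens)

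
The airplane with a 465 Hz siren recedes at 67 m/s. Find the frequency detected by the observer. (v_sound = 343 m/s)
f_obs = f·v/(v + v_s) = 389 Hz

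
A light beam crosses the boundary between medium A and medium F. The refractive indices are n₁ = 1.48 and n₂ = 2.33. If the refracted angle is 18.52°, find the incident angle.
sin θ₁ = (n₂/n₁)·sin θ₂ → θ₁ = 30°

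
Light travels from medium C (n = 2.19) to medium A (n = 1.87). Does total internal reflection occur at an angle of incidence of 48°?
θc = arcsin(n₂/n₁) = 58.64°; 48° < θc, so no — the ray refracts.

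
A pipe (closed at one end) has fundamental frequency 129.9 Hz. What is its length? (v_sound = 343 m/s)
L = v/(4f₁) = 0.6601 m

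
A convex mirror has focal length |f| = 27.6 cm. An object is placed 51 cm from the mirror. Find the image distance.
f = −27.6 cm (convex); 1/di = 1/f − 1/do → di = -17.91 cm (virtual image, behind mirror)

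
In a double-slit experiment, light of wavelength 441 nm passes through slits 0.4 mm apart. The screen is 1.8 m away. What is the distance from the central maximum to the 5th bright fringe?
y = mλL/d = 9.923 mm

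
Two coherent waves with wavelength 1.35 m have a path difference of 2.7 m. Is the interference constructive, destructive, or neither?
constructive — path difference = 2λ, a whole number of wavelengths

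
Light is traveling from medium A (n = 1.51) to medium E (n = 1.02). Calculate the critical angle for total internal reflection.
θc = arcsin(n₂/n₁) = 42.49°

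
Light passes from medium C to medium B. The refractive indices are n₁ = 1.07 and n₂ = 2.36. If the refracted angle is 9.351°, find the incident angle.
sin θ₁ = (n₂/n₁)·sin θ₂ → θ₁ = 21°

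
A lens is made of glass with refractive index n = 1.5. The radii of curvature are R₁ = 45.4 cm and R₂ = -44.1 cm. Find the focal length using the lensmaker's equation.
1/f = (n − 1)(1/R₁ − 1/R₂) → f = 44.74 cm (converging lens)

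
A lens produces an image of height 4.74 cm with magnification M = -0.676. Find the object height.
ho = |hi|/|M| = 7.012 cm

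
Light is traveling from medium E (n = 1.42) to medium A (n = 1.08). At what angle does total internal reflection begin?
θc = arcsin(n₂/n₁) = 49.51°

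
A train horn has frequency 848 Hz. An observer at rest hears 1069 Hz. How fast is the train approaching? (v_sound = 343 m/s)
v_s = v·(1 − f/f_obs) = 70.91 m/s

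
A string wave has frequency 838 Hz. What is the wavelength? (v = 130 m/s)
λ = v/f = 0.1551 m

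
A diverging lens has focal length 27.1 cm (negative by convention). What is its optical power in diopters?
P = 1/f = -3.69 D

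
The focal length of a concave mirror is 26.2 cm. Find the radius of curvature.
R = 2|f| = 52.4 cm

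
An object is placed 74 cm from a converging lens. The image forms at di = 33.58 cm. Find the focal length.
1/f = 1/do + 1/di → f = 23.1 cm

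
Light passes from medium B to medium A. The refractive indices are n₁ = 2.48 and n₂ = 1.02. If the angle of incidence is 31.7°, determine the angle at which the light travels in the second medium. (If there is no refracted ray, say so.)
sin θ₂ = (n₁/n₂)·sin θ₁ = 1.278 > 1, so there is no refracted ray — the light undergoes total internal reflection.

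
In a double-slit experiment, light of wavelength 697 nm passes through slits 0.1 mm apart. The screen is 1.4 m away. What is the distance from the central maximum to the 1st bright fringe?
y = mλL/d = 9.758 mm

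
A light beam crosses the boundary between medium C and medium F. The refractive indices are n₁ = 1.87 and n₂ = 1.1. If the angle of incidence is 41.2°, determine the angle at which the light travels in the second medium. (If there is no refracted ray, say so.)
sin θ₂ = (n₁/n₂)·sin θ₁ = 1.12 > 1, so there is no refracted ray — the light undergoes total internal reflection.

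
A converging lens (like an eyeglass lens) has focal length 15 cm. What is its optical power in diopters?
P = 1/f = 6.667 D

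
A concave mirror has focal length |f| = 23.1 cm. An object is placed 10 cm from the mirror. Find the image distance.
f = +23.1 cm (concave); 1/di = 1/f − 1/do → di = -17.63 cm (virtual image, behind mirror)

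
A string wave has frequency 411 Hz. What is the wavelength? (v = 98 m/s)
λ = v/f = 0.2384 m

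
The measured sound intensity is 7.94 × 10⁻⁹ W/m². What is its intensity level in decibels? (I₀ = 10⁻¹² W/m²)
β = 10·log₁₀(I/I₀) = 39 dB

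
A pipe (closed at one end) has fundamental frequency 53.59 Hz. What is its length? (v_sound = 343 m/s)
L = v/(4f₁) = 1.6 m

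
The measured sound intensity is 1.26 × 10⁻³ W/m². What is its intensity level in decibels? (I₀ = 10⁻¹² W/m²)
β = 10·log₁₀(I/I₀) = 91 dB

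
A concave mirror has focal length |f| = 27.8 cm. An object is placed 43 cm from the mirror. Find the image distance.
f = +27.8 cm (concave); 1/di = 1/f − 1/do → di = 78.64 cm (real image, in front of mirror)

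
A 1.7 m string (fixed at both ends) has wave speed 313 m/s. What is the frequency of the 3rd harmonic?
fₙ = nv/(2L) = 276.2 Hz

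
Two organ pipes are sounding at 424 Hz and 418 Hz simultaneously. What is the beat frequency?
6 Hz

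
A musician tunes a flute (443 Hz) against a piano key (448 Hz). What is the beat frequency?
5 Hz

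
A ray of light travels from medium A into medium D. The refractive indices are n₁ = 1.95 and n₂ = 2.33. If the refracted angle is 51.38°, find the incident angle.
sin θ₁ = (n₂/n₁)·sin θ₂ → θ₁ = 69°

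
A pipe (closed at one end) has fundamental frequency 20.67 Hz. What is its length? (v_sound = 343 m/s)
L = v/(4f₁) = 4.149 m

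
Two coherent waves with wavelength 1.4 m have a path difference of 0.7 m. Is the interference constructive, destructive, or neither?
destructive — path difference = 0.5λ, an odd multiple of λ/2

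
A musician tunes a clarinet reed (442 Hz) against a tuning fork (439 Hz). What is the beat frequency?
3 Hz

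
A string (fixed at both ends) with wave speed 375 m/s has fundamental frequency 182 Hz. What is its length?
L = v/(2f₁) = 1.03 m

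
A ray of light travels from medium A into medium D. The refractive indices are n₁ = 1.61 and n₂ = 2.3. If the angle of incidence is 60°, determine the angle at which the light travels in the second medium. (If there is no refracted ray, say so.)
sin θ₂ = (n₁/n₂)·sin θ₁ = 0.6062 → θ₂ = 37.32°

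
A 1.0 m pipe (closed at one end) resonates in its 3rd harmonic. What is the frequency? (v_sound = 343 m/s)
fₙ = nv/(4L) = 257.2 Hz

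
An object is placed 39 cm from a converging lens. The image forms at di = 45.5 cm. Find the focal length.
1/f = 1/do + 1/di → f = 21 cm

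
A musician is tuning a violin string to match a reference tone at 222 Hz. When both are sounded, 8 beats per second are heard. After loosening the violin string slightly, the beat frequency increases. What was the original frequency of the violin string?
214 Hz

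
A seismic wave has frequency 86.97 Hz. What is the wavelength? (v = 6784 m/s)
λ = v/f = 78 m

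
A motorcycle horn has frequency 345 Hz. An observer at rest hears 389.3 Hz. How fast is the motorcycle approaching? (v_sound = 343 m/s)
v_s = v·(1 − f/f_obs) = 39.03 m/s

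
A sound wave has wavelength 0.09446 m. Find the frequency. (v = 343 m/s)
f = v/λ = 3631 Hz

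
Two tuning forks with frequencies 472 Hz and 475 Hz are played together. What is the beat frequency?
3 Hz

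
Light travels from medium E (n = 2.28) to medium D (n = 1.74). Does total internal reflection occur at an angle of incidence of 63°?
θc = arcsin(n₂/n₁) = 49.74°; 63° > θc, so yes — total internal reflection.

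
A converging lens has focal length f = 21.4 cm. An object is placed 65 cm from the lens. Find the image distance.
1/di = 1/f − 1/do → di = 31.9 cm (real image)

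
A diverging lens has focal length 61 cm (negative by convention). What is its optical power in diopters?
P = 1/f = -1.639 D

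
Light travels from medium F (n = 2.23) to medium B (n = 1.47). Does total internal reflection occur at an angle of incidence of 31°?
θc = arcsin(n₂/n₁) = 41.24°; 31° < θc, so no — the ray refracts.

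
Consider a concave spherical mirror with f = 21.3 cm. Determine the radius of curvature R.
R = 2|f| = 42.6 cm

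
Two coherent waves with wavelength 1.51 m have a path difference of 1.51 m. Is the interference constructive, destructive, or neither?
constructive — path difference = 1λ, a whole number of wavelengths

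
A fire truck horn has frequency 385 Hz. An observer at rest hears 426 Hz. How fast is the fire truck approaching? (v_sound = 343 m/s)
v_s = v·(1 − f/f_obs) = 33.01 m/s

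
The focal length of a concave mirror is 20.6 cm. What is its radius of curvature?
R = 2|f| = 41.2 cm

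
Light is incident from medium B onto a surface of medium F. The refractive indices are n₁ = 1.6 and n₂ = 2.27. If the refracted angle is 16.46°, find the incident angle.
sin θ₁ = (n₂/n₁)·sin θ₂ → θ₁ = 23.7°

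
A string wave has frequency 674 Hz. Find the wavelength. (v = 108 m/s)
λ = v/f = 0.1602 m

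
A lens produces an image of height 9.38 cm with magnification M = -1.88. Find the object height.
ho = |hi|/|M| = 4.989 cm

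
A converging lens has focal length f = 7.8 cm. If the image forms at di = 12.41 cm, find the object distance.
1/do = 1/f − 1/di → do = 21 cm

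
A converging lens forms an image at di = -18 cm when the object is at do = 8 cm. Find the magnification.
M = −di/do = 2.25 (upright image)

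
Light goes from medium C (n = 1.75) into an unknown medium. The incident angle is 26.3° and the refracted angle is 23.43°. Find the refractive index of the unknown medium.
n₂ = n₁·sin θ₁ / sin θ₂ = 1.95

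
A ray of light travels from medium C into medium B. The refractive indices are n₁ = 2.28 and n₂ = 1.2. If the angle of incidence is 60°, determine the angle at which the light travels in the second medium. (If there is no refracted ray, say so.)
sin θ₂ = (n₁/n₂)·sin θ₁ = 1.645 > 1, so there is no refracted ray — the light undergoes total internal reflection.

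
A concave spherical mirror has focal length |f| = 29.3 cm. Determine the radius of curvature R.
R = 2|f| = 58.6 cm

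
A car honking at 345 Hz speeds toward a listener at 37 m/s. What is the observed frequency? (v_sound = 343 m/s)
f_obs = f·v/(v − v_s) = 386.7 Hz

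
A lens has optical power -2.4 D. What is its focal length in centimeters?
f = 1/P = -41.67 cm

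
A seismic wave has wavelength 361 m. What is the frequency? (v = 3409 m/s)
f = v/λ = 9.443 Hz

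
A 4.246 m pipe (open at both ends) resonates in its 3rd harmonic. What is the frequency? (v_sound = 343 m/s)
fₙ = nv/(2L) = 121.2 Hz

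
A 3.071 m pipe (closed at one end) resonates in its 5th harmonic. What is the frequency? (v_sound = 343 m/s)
fₙ = nv/(4L) = 139.6 Hz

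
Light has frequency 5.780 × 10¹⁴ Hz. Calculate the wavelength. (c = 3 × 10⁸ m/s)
λ = c/f = 519 nm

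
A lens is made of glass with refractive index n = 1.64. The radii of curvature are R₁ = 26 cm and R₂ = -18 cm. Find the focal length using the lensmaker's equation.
1/f = (n − 1)(1/R₁ − 1/R₂) → f = 16.62 cm (converging lens)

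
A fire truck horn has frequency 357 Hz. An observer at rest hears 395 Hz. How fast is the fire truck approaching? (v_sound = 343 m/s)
v_s = v·(1 − f/f_obs) = 33 m/s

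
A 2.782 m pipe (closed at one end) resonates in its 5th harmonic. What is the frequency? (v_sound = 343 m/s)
fₙ = nv/(4L) = 154.1 Hz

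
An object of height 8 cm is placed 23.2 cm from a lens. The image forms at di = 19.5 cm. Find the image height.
hi = (-di/do) × ho = -6.724 cm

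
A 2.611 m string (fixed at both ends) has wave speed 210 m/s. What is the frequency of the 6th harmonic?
fₙ = nv/(2L) = 241.3 Hz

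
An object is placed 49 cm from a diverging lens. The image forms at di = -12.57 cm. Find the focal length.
1/f = 1/do + 1/di → f = -16.91 cm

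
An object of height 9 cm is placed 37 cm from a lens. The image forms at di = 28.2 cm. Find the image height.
hi = (-di/do) × ho = -6.859 cm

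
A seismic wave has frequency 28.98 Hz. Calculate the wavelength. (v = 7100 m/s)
λ = v/f = 245 m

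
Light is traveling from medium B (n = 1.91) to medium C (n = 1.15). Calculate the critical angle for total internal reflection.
θc = arcsin(n₂/n₁) = 37.02°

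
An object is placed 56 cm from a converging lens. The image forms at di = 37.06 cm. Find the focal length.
1/f = 1/do + 1/di → f = 22.3 cm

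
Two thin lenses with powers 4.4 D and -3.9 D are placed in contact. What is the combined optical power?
P_total = P₁ + P₂ = 0.5 D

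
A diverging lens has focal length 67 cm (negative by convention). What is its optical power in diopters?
P = 1/f = -1.493 D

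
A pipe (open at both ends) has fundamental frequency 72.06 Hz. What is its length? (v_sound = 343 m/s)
L = v/(2f₁) = 2.38 m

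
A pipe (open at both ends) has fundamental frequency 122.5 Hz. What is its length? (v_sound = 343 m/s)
L = v/(2f₁) = 1.4 m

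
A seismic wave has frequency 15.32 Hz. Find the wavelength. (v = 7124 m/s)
λ = v/f = 465 m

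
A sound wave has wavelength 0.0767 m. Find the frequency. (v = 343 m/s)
f = v/λ = 4472 Hz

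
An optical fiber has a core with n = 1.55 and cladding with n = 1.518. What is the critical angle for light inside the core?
θc = arcsin(n_cladding/n_core) = 78.34°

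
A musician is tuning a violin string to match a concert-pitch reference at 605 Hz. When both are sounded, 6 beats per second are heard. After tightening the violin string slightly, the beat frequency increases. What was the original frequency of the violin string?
611 Hz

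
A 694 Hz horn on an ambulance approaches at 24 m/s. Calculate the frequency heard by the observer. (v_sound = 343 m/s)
f_obs = f·v/(v − v_s) = 746.2 Hz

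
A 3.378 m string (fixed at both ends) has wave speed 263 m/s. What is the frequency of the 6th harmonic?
fₙ = nv/(2L) = 233.6 Hz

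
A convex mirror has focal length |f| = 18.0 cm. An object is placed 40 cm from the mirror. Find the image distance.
f = −18.0 cm (convex); 1/di = 1/f − 1/do → di = -12.41 cm (virtual image, behind mirror)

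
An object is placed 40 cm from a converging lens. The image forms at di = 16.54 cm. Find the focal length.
1/f = 1/do + 1/di → f = 11.7 cm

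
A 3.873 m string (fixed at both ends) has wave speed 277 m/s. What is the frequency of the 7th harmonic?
fₙ = nv/(2L) = 250.3 Hz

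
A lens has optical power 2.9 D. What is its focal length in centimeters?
f = 1/P = 34.48 cm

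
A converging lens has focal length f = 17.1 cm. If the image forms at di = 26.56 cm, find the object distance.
1/do = 1/f − 1/di → do = 48.01 cm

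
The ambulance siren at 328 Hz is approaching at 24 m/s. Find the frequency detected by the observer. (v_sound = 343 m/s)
f_obs = f·v/(v − v_s) = 352.7 Hz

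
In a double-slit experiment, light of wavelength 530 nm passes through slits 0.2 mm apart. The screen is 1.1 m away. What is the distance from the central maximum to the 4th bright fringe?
y = mλL/d = 11.66 mm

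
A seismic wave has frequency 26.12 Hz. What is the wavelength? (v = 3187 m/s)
λ = v/f = 122 m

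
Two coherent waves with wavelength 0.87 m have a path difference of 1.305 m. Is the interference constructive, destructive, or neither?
destructive — path difference = 1.5λ, an odd multiple of λ/2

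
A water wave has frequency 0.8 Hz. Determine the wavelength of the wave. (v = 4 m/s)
λ = v/f = 5 m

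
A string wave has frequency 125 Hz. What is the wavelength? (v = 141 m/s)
λ = v/f = 1.128 m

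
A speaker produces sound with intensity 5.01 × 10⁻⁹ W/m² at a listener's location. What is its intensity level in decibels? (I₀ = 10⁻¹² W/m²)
β = 10·log₁₀(I/I₀) = 37 dB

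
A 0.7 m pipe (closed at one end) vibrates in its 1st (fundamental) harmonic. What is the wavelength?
λₙ = 4L/n = 2.8 m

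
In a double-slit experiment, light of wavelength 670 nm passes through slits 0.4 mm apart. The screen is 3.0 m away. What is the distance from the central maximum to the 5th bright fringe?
y = mλL/d = 25.12 mm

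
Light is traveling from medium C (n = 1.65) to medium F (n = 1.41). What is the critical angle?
θc = arcsin(n₂/n₁) = 58.71°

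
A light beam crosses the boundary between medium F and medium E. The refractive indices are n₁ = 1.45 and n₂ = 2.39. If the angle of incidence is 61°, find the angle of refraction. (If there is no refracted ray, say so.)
sin θ₂ = (n₁/n₂)·sin θ₁ = 0.5306 → θ₂ = 32.05°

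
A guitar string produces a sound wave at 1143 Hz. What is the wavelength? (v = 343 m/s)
λ = v/f = 0.3001 m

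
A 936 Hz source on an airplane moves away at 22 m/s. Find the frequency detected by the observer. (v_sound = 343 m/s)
f_obs = f·v/(v + v_s) = 879.6 Hz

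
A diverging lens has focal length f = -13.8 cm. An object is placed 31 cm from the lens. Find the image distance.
1/di = 1/f − 1/do → di = -9.549 cm (virtual image)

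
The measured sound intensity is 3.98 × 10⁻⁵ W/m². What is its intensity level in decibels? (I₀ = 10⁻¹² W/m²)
β = 10·log₁₀(I/I₀) = 76 dB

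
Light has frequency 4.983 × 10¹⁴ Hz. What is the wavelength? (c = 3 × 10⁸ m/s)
λ = c/f = 602 nm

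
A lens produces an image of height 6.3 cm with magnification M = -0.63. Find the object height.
ho = |hi|/|M| = 10 cm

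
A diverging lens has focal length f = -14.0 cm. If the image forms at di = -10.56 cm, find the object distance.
1/do = 1/f − 1/di → do = 42.98 cm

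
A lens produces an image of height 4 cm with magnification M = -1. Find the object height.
ho = |hi|/|M| = 4 cm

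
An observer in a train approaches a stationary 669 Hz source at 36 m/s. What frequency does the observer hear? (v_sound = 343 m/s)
f_obs = f·(v + v_o)/v = 739.2 Hz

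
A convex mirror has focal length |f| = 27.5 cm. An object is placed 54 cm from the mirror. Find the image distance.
f = −27.5 cm (convex); 1/di = 1/f − 1/do → di = -18.22 cm (virtual image, behind mirror)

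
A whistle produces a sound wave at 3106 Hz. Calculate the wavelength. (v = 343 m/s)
λ = v/f = 0.1104 m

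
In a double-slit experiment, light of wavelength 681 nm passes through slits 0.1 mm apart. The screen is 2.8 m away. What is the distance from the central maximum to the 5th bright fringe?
y = mλL/d = 95.34 mm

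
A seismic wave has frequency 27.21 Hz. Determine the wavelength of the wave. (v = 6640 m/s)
λ = v/f = 244 m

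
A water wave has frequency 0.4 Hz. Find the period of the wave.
T = 1/f = 2.5 s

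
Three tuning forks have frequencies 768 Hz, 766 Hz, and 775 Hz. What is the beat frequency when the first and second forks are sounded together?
2 Hz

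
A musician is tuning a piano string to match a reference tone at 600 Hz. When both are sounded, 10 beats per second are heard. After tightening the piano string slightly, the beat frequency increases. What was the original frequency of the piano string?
610 Hz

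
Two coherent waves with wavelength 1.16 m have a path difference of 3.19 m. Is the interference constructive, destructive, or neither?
neither (partial) — path difference = 2.75λ, neither a whole number of wavelengths nor an odd multiple of λ/2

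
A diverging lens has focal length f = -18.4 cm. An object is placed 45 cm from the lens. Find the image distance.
1/di = 1/f − 1/do → di = -13.06 cm (virtual image)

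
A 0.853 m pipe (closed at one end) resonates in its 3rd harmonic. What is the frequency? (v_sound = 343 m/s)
fₙ = nv/(4L) = 301.6 Hz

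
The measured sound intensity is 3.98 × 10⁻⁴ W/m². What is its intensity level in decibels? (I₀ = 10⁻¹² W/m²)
β = 10·log₁₀(I/I₀) = 86 dB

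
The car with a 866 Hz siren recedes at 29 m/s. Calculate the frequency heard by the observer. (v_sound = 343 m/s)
f_obs = f·v/(v + v_s) = 798.5 Hz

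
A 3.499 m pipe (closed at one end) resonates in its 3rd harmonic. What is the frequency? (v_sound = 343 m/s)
fₙ = nv/(4L) = 73.52 Hz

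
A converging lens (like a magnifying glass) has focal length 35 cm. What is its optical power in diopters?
P = 1/f = 2.857 D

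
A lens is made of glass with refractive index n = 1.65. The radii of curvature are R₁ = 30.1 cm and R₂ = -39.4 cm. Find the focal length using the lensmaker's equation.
1/f = (n − 1)(1/R₁ − 1/R₂) → f = 26.25 cm (converging lens)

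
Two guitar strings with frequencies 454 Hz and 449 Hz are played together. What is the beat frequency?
5 Hz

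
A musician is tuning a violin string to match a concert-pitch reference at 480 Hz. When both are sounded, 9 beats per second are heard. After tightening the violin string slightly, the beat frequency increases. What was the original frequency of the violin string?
489 Hz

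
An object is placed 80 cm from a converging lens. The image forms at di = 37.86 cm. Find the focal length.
1/f = 1/do + 1/di → f = 25.7 cm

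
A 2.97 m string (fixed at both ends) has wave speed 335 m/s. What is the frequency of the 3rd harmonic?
fₙ = nv/(2L) = 169.2 Hz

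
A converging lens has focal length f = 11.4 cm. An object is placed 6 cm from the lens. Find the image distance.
1/di = 1/f − 1/do → di = -12.67 cm (virtual image)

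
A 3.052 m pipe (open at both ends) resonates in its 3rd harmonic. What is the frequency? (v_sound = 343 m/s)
fₙ = nv/(2L) = 168.6 Hz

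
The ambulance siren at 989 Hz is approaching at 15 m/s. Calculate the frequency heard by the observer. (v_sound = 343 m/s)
f_obs = f·v/(v − v_s) = 1034 Hz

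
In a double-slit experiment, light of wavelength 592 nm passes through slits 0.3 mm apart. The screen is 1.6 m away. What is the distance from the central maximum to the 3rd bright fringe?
y = mλL/d = 9.472 mm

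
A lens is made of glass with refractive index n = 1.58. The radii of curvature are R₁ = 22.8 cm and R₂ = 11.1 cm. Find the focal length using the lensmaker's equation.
1/f = (n − 1)(1/R₁ − 1/R₂) → f = -37.29 cm (diverging lens)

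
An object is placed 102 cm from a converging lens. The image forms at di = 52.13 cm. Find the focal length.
1/f = 1/do + 1/di → f = 34.5 cm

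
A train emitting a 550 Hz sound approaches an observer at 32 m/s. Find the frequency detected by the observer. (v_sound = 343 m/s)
f_obs = f·v/(v − v_s) = 606.6 Hz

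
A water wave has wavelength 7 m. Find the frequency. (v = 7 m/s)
f = v/λ = 1 Hz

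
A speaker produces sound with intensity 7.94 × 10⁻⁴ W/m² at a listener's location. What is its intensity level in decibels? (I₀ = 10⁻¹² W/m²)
β = 10·log₁₀(I/I₀) = 89 dB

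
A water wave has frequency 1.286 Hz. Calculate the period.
T = 1/f = 0.7776 s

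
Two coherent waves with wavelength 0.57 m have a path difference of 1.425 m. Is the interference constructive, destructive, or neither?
destructive — path difference = 2.5λ, an odd multiple of λ/2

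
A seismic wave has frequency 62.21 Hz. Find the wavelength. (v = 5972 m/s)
λ = v/f = 96 m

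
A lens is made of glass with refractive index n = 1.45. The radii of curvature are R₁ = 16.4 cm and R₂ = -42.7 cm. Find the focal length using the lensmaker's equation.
1/f = (n − 1)(1/R₁ − 1/R₂) → f = 26.33 cm (converging lens)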